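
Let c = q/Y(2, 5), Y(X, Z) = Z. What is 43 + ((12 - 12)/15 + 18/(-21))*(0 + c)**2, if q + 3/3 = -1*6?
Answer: 1033/25 ≈ 41.320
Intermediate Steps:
q = -7 (q = -1 - 1*6 = -1 - 6 = -7)
c = -7/5 ≈ -1.4000
43 + ((12 - 12)/15 + 18/(-21))*(0 + c)**2 = 43 + ((12 - 12)/15 + 18/(-21))*(0 - 7/5)**2 = 43 + (0*(1/15) + 18*(-1/21))*(-7/5)**2 = 43 + (0 - 6/7)*(49/25) = 43 - 6/7*49/25 = 43 - 42/25 = 1033/25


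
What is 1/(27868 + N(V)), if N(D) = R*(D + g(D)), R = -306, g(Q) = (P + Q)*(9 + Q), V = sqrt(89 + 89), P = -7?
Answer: 3661/48196594 - 459*sqrt(178)/48196594 ≈ -5.1100e-5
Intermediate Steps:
V = sqrt(178) ≈ 13.342
g(Q) = (-7 + Q)*(9 + Q)
N(D) = 19278 - 918*D - 306*D**2 (N(D) = -306*(D + (-63 + D**2 + 2*D)) = -306*(-63 + D**2 + 3*D) = 19278 - 918*D - 306*D**2)
1/(27868 + N(V)) = 1/(27868 + (19278 - 918*sqrt(178) - 306*(sqrt(178))**2)) = 1/(27868 + (19278 - 918*sqrt(178) - 306*178)) = 1/(27868 + (19278 - 918*sqrt(178) - 54468)) = 1/(27868 + (-35190 - 918*sqrt(178))) = 1/(-7322 - 918*sqrt(178))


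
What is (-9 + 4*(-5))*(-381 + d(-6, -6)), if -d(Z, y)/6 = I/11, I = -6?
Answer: 120495/11 ≈ 10954.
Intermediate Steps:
d(Z, y) = 36/11 (d(Z, y) = -(-36)/11 = -6*(-6/11) = 36/11)
(-9 + 4*(-5))*(-381 + d(-6, -6)) = (-9 + 4*(-5))*(-381 + 36/11) = (-9 - 20)*(-4155/11) = -29*(-4155/11) = 120495/11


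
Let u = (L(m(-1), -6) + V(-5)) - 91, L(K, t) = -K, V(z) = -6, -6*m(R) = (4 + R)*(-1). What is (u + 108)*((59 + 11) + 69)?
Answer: 2919/2 ≈ 1459.5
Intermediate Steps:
m(R) = ⅔ + R/6 (m(R) = -(4 + R)*(-1)/6 = -(-4 - R)/6 = ⅔ + R/6)
u = -195/2 (u = (-(⅔ + (⅙)*(-1)) - 6) - 91 = (-(⅔ - ⅙) - 6) - 91 = (-1*½ - 6) - 91 = (-½ - 6) - 91 = -13/2 - 91 = -195/2 ≈ -97.500)
(u + 108)*((59 + 11) + 69) = (-195/2 + 108)*((59 + 11) + 69) = 21*(70 + 69)/2 = (21/2)*139 = 2919/2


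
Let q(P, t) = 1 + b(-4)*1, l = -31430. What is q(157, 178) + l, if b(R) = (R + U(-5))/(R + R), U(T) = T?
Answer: -251423/8 ≈ -31428.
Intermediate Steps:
b(R) = (-5 + R)/(2*R) (b(R) = (R - 5)/(R + R) = (-5 + R)/((2*R)) = (-5 + R)*(1/(2*R)) = (-5 + R)/(2*R))
q(P, t) = 17/8 (q(P, t) = 1 + ((1/2)*(-5 - 4)/(-4))*1 = 1 + ((1/2)*(-1/4)*(-9))*1 = 1 + (9/8)*1 = 1 + 9/8 = 17/8)
q(157, 178) + l = 17/8 - 31430 = -251423/8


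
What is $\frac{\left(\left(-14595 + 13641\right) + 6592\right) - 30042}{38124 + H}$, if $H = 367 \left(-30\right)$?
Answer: $- \frac{12202}{13557} \approx -0.90005$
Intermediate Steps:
$H = -11010$
$\frac{\left(\left(-14595 + 13641\right) + 6592\right) - 30042}{38124 + H} = \frac{\left(\left(-14595 + 13641\right) + 6592\right) - 30042}{38124 - 11010} = \frac{\left(-954 + 6592\right) - 30042}{27114} = \left(5638 - 30042\right) \frac{1}{27114} = \left(-24404\right) \frac{1}{27114} = - \frac{12202}{13557}$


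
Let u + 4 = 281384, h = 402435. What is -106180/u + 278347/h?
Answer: 161776048/514714365 ≈ 0.31430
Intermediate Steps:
u = 281380 (u = -4 + 281384 = 281380)
-106180/u + 278347/h = -106180/281380 + 278347/402435 = -106180*1/281380 + 278347*(1/402435) = -5309/14069 + 278347/402435 = 161776048/514714365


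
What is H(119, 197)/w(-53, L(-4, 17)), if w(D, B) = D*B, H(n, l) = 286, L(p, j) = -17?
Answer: 286/901 ≈ 0.31743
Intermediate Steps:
w(D, B) = B*D
H(119, 197)/w(-53, L(-4, 17)) = 286/((-17*(-53))) = 286/901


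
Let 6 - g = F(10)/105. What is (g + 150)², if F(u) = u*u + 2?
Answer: 29441476/1225 ≈ 24034.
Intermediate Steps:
F(u) = 2 + u² (F(u) = u² + 2 = 2 + u²)
g = 176/35 (g = 6 - (2 + 10²)/105 = 6 - (2 + 100)/105 = 6 - 102/105 = 6 - 1*34/35 = 6 - 34/35 = 176/35 ≈ 5.0286)
(g + 150)² = (176/35 + 150)² = (5426/35)² = 29441476/1225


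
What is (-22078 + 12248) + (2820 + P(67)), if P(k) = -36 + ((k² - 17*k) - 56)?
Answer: -3752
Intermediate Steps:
P(k) = -92 + k² - 17*k (P(k) = -36 + (-56 + k² - 17*k) = -92 + k² - 17*k)
(-22078 + 12248) + (2820 + P(67)) = (-22078 + 12248) + (2820 + (-92 + 67² - 17*67)) = -9830 + (2820 + (-92 + 4489 - 1139)) = -9830 + (2820 + 3258) = -9830 + 6078 = -3752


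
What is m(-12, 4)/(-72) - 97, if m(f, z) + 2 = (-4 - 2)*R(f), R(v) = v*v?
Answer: -3059/36 ≈ -84.972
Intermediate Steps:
R(v) = v**2
m(f, z) = -2 - 6*f**2 (m(f, z) = -2 + (-4 - 2)*f**2 = -2 - 6*f**2)
m(-12, 4)/(-72) - 97 = (-2 - 6*(-12)**2)/(-72) - 97 = -(-2 - 6*144)/72 - 97 = -(-2 - 864)/72 - 97 = -1/72*(-866) - 97 = 433/36 - 97 = -3059/36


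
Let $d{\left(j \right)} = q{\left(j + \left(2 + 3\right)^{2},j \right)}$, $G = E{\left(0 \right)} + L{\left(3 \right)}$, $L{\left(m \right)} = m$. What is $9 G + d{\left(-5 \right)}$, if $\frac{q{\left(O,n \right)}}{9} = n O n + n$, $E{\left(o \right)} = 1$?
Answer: $4491$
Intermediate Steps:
$q{\left(O,n \right)} = 9 n + 9 O n^{2}$ ($q{\left(O,n \right)} = 9 \left(n O n + n\right) = 9 \left(O n n + n\right) = 9 \left(O n^{2} + n\right) = 9 \left(n + O n^{2}\right) = 9 n + 9 O n^{2}$)
$G = 4$ ($G = 1 + 3 = 4$)
$d{\left(j \right)} = 9 j \left(1 + j \left(25 + j\right)\right)$ ($d{\left(j \right)} = 9 j \left(1 + \left(j + \left(2 + 3\right)^{2}\right) j\right) = 9 j \left(1 + \left(j + 5^{2}\right) j\right) = 9 j \left(1 + \left(j + 25\right) j\right) = 9 j \left(1 + \left(25 + j\right) j\right) = 9 j \left(1 + j \left(25 + j\right)\right)$)
$9 G + d{\left(-5 \right)} = 9 \cdot 4 + 9 \left(-5\right) \left(1 - 5 \left(25 - 5\right)\right) = 36 + 9 \left(-5\right) \left(1 - 100\right) = 36 + 9 \left(-5\right) \left(-99\right) = 36 + 4455 = 4491$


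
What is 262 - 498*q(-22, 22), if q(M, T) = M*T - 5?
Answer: 243784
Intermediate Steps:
q(M, T) = -5 + M*T
262 - 498*q(-22, 22) = 262 - 498*(-5 - 22*22) = 262 - 498*(-5 - 484) = 262 - 498*(-489) = 262 + 243522 = 243784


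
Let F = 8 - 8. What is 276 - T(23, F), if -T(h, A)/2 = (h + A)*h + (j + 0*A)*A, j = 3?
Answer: 1334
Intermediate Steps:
F = 0
T(h, A) = -6*A - 2*h*(A + h) (T(h, A) = -2*((h + A)*h + (3 + 0*A)*A) = -2*((A + h)*h + (3 + 0)*A) = -2*(h*(A + h) + 3*A) = -2*(3*A + h*(A + h)) = -6*A - 2*h*(A + h))
276 - T(23, F) = 276 - (-6*0 - 2*23² - 2*0*23) = 276 - (0 - 2*529 + 0) = 276 - (0 - 1058 + 0) = 276 - 1*(-1058) = 276 + 1058 = 1334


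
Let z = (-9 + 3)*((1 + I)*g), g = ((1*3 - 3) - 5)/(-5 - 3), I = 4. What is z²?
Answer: 5625/16 ≈ 351.56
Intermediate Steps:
g = 5/8 (g = ((3 - 3) - 5)/(-8) = (0 - 5)*(-⅛) = -5*(-⅛) = 5/8 ≈ 0.62500)
z = -75/4 (z = (-9 + 3)*((1 + 4)*(5/8)) = -30*5/8 = -6*25/8 = -75/4 ≈ -18.750)
z² = (-75/4)² = 5625/16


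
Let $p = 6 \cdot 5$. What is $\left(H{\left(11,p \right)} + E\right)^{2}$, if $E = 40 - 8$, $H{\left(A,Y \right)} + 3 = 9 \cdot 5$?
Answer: $5476$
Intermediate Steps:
$p = 30$
$H{\left(A,Y \right)} = 42$ ($H{\left(A,Y \right)} = -3 + 9 \cdot 5 = -3 + 45 = 42$)
$E = 32$
$\left(H{\left(11,p \right)} + E\right)^{2} = \left(42 + 32\right)^{2} = 74^{2} = 5476$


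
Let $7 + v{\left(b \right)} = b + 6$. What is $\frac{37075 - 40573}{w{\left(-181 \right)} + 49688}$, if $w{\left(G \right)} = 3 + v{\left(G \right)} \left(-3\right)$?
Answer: $- \frac{318}{4567} \approx -0.06963$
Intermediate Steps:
$v{\left(b \right)} = -1 + b$ ($v{\left(b \right)} = -7 + \left(b + 6\right) = -7 + \left(6 + b\right) = -1 + b$)
$w{\left(G \right)} = 6 - 3 G$ ($w{\left(G \right)} = 3 + \left(-1 + G\right) \left(-3\right) = 3 - \left(-3 + 3 G\right) = 6 - 3 G$)
$\frac{37075 - 40573}{w{\left(-181 \right)} + 49688} = \frac{37075 - 40573}{\left(6 - -543\right) + 49688} = - \frac{3498}{\left(6 + 543\right) + 49688} = - \frac{3498}{549 + 49688} = - \frac{3498}{50237} = \left(-3498\right) \frac{1}{50237} = - \frac{318}{4567}$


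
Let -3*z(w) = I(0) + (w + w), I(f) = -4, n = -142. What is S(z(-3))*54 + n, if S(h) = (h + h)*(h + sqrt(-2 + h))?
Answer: 1058 + 240*sqrt(3) ≈ 1473.7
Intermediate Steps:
z(w) = 4/3 - 2*w/3 (z(w) = -(-4 + (w + w))/3 = -(-4 + 2*w)/3 = 4/3 - 2*w/3)
S(h) = 2*h*(h + sqrt(-2 + h)) (S(h) = (2*h)*(h + sqrt(-2 + h)) = 2*h*(h + sqrt(-2 + h)))
S(z(-3))*54 + n = (2*(4/3 - 2/3*(-3))*((4/3 - 2/3*(-3)) + sqrt(-2 + (4/3 - 2/3*(-3)))))*54 - 142 = (2*(4/3 + 2)*((4/3 + 2) + sqrt(-2 + (4/3 + 2))))*54 - 142 = (2*(10/3)*(10/3 + sqrt(-2 + 10/3)))*54 - 142 = (2*(10/3)*(10/3 + sqrt(4/3)))*54 - 142 = (2*(10/3)*(10/3 + 2*sqrt(3)/3))*54 - 142 = (200/9 + 40*sqrt(3)/9)*54 - 142 = (1200 + 240*sqrt(3)) - 142 = 1058 + 240*sqrt(3)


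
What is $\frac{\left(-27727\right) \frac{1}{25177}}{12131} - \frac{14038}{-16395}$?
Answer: $\frac{36025731739}{42078964335} \approx 0.85615$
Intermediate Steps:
$\frac{\left(-27727\right) \frac{1}{25177}}{12131} - \frac{14038}{-16395} = \left(-27727\right) \frac{1}{25177} \cdot \frac{1}{12131} - - \frac{14038}{16395} = \left(- \frac{1631}{1481}\right) \frac{1}{12131} + \frac{14038}{16395} = - \frac{233}{2566573} + \frac{14038}{16395} = \frac{36025731739}{42078964335}$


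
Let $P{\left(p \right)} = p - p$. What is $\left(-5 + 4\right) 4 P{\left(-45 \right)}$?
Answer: $0$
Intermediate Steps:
$P{\left(p \right)} = 0$
$\left(-5 + 4\right) 4 P{\left(-45 \right)} = \left(-5 + 4\right) 4 \cdot 0 = \left(-1\right) 4 \cdot 0 = \left(-4\right) 0 = 0$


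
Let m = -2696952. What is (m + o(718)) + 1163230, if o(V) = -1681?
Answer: -1535403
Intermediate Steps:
(m + o(718)) + 1163230 = (-2696952 - 1681) + 1163230 = -2698633 + 1163230 = -1535403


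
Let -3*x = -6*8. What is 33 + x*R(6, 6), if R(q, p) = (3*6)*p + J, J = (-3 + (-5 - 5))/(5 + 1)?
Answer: 5179/3 ≈ 1726.3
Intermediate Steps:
J = -13/6 (J = (-3 - 10)/6 = -13*⅙ = -13/6 ≈ -2.1667)
x = 16 (x = -(-2)*8 = -⅓*(-48) = 16)
R(q, p) = -13/6 + 18*p (R(q, p) = (3*6)*p - 13/6 = 18*p - 13/6 = -13/6 + 18*p)
33 + x*R(6, 6) = 33 + 16*(-13/6 + 18*6) = 33 + 16*(-13/6 + 108) = 33 + 16*(635/6) = 33 + 5080/3 = 5179/3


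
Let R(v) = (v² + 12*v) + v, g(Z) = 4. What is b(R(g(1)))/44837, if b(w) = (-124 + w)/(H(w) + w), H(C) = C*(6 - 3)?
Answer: -7/1524458 ≈ -4.5918e-6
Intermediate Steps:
H(C) = 3*C (H(C) = C*3 = 3*C)
R(v) = v² + 13*v
b(w) = (-124 + w)/(4*w) (b(w) = (-124 + w)/(3*w + w) = (-124 + w)/((4*w)) = (-124 + w)*(1/(4*w)) = (-124 + w)/(4*w))
b(R(g(1)))/44837 = ((-124 + 4*(13 + 4))/(4*((4*(13 + 4)))))/44837 = ((-124 + 4*17)/(4*((4*17))))*(1/44837) = ((¼)*(-124 + 68)/68)*(1/44837) = ((¼)*(1/68)*(-56))*(1/44837) = -7/34*1/44837 = -7/1524458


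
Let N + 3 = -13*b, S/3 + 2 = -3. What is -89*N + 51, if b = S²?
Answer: 260643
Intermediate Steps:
S = -15 (S = -6 + 3*(-3) = -6 - 9 = -15)
b = 225 (b = (-15)² = 225)
N = -2928 (N = -3 - 13*225 = -3 - 2925 = -2928)
-89*N + 51 = -89*(-2928) + 51 = 260592 + 51 = 260643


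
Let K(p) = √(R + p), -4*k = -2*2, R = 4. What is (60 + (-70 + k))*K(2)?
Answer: -9*√6 ≈ -22.045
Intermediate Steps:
k = 1 (k = -(-1)*2/2 = -¼*(-4) = 1)
K(p) = √(4 + p)
(60 + (-70 + k))*K(2) = (60 + (-70 + 1))*√(4 + 2) = (60 - 69)*√6 = -9*√6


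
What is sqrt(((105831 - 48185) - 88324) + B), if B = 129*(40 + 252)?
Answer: sqrt(6990) ≈ 83.606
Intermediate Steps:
B = 37668 (B = 129*292 = 37668)
sqrt(((105831 - 48185) - 88324) + B) = sqrt(((105831 - 48185) - 88324) + 37668) = sqrt((57646 - 88324) + 37668) = sqrt(-30678 + 37668) = sqrt(6990)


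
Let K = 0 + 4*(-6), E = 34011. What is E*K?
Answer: -816264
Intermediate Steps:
K = -24 (K = 0 - 24 = -24)
E*K = 34011*(-24) = -816264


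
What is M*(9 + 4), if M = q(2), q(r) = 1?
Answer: 13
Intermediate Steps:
M = 1
M*(9 + 4) = 1*(9 + 4) = 1*13 = 13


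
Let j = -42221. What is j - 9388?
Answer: -51609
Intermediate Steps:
j - 9388 = -42221 - 9388 = -51609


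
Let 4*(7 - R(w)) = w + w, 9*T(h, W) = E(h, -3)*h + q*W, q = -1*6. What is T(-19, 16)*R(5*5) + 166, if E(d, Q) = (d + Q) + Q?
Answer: -1181/18 ≈ -65.611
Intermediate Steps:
E(d, Q) = d + 2*Q (E(d, Q) = (Q + d) + Q = d + 2*Q)
q = -6
T(h, W) = -2*W/3 + h*(-6 + h)/9 (T(h, W) = ((h + 2*(-3))*h - 6*W)/9 = ((h - 6)*h - 6*W)/9 = ((-6 + h)*h - 6*W)/9 = (h*(-6 + h) - 6*W)/9 = (-6*W + h*(-6 + h))/9 = -2*W/3 + h*(-6 + h)/9)
R(w) = 7 - w/2 (R(w) = 7 - (w + w)/4 = 7 - w/2)
T(-19, 16)*R(5*5) + 166 = (-2/3*16 + (1/9)*(-19)*(-6 - 19))*(7 - 5*5/2) + 166 = (-32/3 + (1/9)*(-19)*(-25))*(7 - 1/2*25) + 166 = (-32/3 + 475/9)*(7 - 25/2) + 166 = (379/9)*(-11/2) + 166 = -4169/18 + 166 = -1181/18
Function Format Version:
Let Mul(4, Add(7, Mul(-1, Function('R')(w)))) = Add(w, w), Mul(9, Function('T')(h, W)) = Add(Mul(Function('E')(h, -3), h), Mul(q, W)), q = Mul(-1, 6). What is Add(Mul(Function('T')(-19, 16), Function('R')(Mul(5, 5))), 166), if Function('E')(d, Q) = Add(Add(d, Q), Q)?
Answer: Rational(-1181, 18) ≈ -65.611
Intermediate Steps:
Function('E')(d, Q) = Add(d, Mul(2, Q)) (Function('E')(d, Q) = Add(Add(Q, d), Q) = Add(d, Mul(2, Q)))
q = -6
Function('T')(h, W) = Add(Mul(Rational(-2, 3), W), Mul(Rational(1, 9), h, Add(-6, h))) (Function('T')(h, W) = Mul(Rational(1, 9), Add(Mul(Add(h, Mul(2, -3)), h), Mul(-6, W))) = Mul(Rational(1, 9), Add(Mul(Add(h, -6), h), Mul(-6, W))) = Mul(Rational(1, 9), Add(Mul(Add(-6, h), h), Mul(-6, W))) = Mul(Rational(1, 9), Add(Mul(h, Add(-6, h)), Mul(-6, W))) = Mul(Rational(1, 9), Add(Mul(-6, W), Mul(h, Add(-6, h)))) = Add(Mul(Rational(-2, 3), W), Mul(Rational(1, 9), h, Add(-6, h))))
Function('R')(w) = Add(7, Mul(Rational(-1, 2), w)) (Function('R')(w) = Add(7, Mul(Rational(-1, 4), Add(w, w))) = Add(7, Mul(Rational(-1, 4), Mul(2, w))) = Add(7, Mul(Rational(-1, 2), w)))
Add(Mul(Function('T')(-19, 16), Function('R')(Mul(5, 5))), 166) = Add(Mul(Add(Mul(Rational(-2, 3), 16), Mul(Rational(1, 9), -19, Add(-6, -19))), Add(7, Mul(Rational(-1, 2), Mul(5, 5)))), 166) = Add(Mul(Add(Rational(-32, 3), Mul(Rational(1, 9), -19, -25)), Add(7, Mul(Rational(-1, 2), 25))), 166) = Add(Mul(Add(Rational(-32, 3), Rational(475, 9)), Add(7, Rational(-25, 2))), 166) = Add(Mul(Rational(379, 9), Rational(-11, 2)), 166) = Add(Rational(-4169, 18), 166) = Rational(-1181, 18)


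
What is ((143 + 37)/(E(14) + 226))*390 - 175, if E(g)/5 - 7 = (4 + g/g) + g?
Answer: 1975/89 ≈ 22.191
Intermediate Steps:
E(g) = 60 + 5*g (E(g) = 35 + 5*((4 + g/g) + g) = 35 + 5*((4 + 1) + g) = 35 + 5*(5 + g) = 35 + (25 + 5*g) = 60 + 5*g)
((143 + 37)/(E(14) + 226))*390 - 175 = ((143 + 37)/((60 + 5*14) + 226))*390 - 175 = (180/((60 + 70) + 226))*390 - 175 = (180/(130 + 226))*390 - 175 = (180/356)*390 - 175 = (180*(1/356))*390 - 175 = (45/89)*390 - 175 = 17550/89 - 175 = 1975/89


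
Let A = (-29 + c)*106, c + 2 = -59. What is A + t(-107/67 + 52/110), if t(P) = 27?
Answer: -9513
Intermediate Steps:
c = -61 (c = -2 - 59 = -61)
A = -9540 (A = (-29 - 61)*106 = -90*106 = -9540)
A + t(-107/67 + 52/110) = -9540 + 27 = -9513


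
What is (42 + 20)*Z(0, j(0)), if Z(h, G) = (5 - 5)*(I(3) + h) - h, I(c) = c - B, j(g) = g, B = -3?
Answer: 0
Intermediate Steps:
I(c) = 3 + c (I(c) = c - 1*(-3) = c + 3 = 3 + c)
Z(h, G) = -h (Z(h, G) = (5 - 5)*((3 + 3) + h) - h = 0*(6 + h) - h = 0 - h = -h)
(42 + 20)*Z(0, j(0)) = (42 + 20)*(-1*0) = 62*0 = 0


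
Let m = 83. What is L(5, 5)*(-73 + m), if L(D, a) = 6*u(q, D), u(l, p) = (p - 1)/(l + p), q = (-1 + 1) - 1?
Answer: 60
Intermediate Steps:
q = -1 (q = 0 - 1 = -1)
u(l, p) = (-1 + p)/(l + p)
L(D, a) = 6 (L(D, a) = 6*((-1 + D)/(-1 + D)) = 6*1 = 6)
L(5, 5)*(-73 + m) = 6*(-73 + 83) = 6*10 = 60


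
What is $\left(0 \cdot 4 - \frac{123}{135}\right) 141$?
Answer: $- \frac{1927}{15} \approx -128.47$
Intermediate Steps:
$\left(0 \cdot 4 - \frac{123}{135}\right) 141 = \left(0 - \frac{41}{45}\right) 141 = \left(- \frac{41}{45}\right) 141 = - \frac{1927}{15}$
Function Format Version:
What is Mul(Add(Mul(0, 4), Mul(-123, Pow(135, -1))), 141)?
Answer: Rational(-1927, 15) ≈ -128.47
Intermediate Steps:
Mul(Add(Mul(0, 4), Mul(-123, Pow(135, -1))), 141) = Mul(Add(0, Mul(-123, Rational(1, 135))), 141) = Mul(Add(0, Rational(-41, 45)), 141) = Mul(Rational(-41, 45), 141) = Rational(-1927, 15)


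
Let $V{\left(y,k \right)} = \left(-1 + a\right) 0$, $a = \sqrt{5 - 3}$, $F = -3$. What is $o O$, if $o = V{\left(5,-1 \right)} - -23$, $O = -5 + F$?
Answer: $-184$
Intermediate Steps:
$a = \sqrt{2} \approx 1.4142$
$V{\left(y,k \right)} = 0$ ($V{\left(y,k \right)} = \left(-1 + \sqrt{2}\right) 0 = 0$)
$O = -8$ ($O = -5 - 3 = -8$)
$o = 23$ ($o = 0 - -23 = 0 + 23 = 23$)
$o O = 23 \left(-8\right) = -184$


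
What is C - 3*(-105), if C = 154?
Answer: 469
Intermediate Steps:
C - 3*(-105) = 154 - 3*(-105) = 154 + 315 = 469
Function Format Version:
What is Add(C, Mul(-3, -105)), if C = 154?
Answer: 469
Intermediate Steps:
Add(C, Mul(-3, -105)) = Add(154, Mul(-3, -105)) = Add(154, 315) = 469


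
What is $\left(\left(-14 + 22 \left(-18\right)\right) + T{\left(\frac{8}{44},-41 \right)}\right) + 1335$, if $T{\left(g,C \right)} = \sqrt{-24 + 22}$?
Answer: $925 + i \sqrt{2} \approx 925.0 + 1.4142 i$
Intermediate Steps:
$T{\left(g,C \right)} = i \sqrt{2}$ ($T{\left(g,C \right)} = \sqrt{-2} = i \sqrt{2}$)
$\left(\left(-14 + 22 \left(-18\right)\right) + T{\left(\frac{8}{44},-41 \right)}\right) + 1335 = \left(\left(-14 + 22 \left(-18\right)\right) + i \sqrt{2}\right) + 1335 = \left(\left(-14 - 396\right) + i \sqrt{2}\right) + 1335 = \left(-410 + i \sqrt{2}\right) + 1335 = 925 + i \sqrt{2}$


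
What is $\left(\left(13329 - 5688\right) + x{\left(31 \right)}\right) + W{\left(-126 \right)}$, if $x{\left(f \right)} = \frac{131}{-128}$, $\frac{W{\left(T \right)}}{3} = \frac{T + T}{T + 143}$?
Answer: $\frac{16527821}{2176} \approx 7595.5$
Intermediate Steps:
$W{\left(T \right)} = \frac{6 T}{143 + T}$ ($W{\left(T \right)} = 3 \frac{T + T}{T + 143} = 3 \frac{2 T}{143 + T} = \frac{6 T}{143 + T}$)
$x{\left(f \right)} = - \frac{131}{128}$ ($x{\left(f \right)} = 131 \left(- \frac{1}{128}\right) = - \frac{131}{128}$)
$\left(\left(13329 - 5688\right) + x{\left(31 \right)}\right) + W{\left(-126 \right)} = \left(\left(13329 - 5688\right) - \frac{131}{128}\right) + 6 \left(-126\right) \frac{1}{143 - 126} = \left(\left(13329 - 5688\right) - \frac{131}{128}\right) + 6 \left(-126\right) \frac{1}{17} = \left(7641 - \frac{131}{128}\right) + 6 \left(-126\right) \frac{1}{17} = \frac{977917}{128} - \frac{756}{17} = \frac{16527821}{2176}$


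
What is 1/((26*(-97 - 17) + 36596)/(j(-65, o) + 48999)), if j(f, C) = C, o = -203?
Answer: 12199/8408 ≈ 1.4509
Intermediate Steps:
1/((26*(-97 - 17) + 36596)/(j(-65, o) + 48999)) = 1/((26*(-97 - 17) + 36596)/(-203 + 48999)) = 1/((26*(-114) + 36596)/48796) = 1/((-2964 + 36596)*(1/48796)) = 1/(33632*(1/48796)) = 1/(8408/12199) = 12199/8408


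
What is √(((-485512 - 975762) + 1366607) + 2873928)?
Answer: √2779261 ≈ 1667.1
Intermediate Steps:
√(((-485512 - 975762) + 1366607) + 2873928) = √((-1461274 + 1366607) + 2873928) = √(-94667 + 2873928) = √2779261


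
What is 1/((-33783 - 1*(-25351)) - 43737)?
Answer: -1/52169 ≈ -1.9168e-5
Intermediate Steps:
1/((-33783 - 1*(-25351)) - 43737) = 1/((-33783 + 25351) - 43737) = 1/(-8432 - 43737) = 1/(-52169) = -1/52169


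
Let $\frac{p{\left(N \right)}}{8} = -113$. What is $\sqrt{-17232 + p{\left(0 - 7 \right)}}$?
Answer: $2 i \sqrt{4534} \approx 134.67 i$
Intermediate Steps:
$p{\left(N \right)} = -904$ ($p{\left(N \right)} = 8 \left(-113\right) = -904$)
$\sqrt{-17232 + p{\left(0 - 7 \right)}} = \sqrt{-17232 - 904} = \sqrt{-18136} = 2 i \sqrt{4534}$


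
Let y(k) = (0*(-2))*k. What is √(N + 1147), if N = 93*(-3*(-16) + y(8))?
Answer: √5611 ≈ 74.907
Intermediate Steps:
y(k) = 0 (y(k) = 0*k = 0)
N = 4464 (N = 93*(-3*(-16) + 0) = 93*(48 + 0) = 93*48 = 4464)
√(N + 1147) = √(4464 + 1147) = √5611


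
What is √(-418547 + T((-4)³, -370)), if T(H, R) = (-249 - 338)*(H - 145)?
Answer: 2*I*√73966 ≈ 543.93*I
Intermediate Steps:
T(H, R) = 85115 - 587*H (T(H, R) = -587*(-145 + H) = 85115 - 587*H)
√(-418547 + T((-4)³, -370)) = √(-418547 + (85115 - 587*(-4)³)) = √(-418547 + (85115 - 587*(-64))) = √(-418547 + (85115 + 37568)) = √(-418547 + 122683) = √(-295864) = 2*I*√73966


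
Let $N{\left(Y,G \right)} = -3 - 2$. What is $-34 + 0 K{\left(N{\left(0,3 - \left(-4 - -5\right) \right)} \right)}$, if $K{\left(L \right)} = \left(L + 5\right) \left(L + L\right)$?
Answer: $-34$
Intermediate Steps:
$N{\left(Y,G \right)} = -5$
$K{\left(L \right)} = 2 L \left(5 + L\right)$ ($K{\left(L \right)} = \left(5 + L\right) 2 L = 2 L \left(5 + L\right)$)
$-34 + 0 K{\left(N{\left(0,3 - \left(-4 - -5\right) \right)} \right)} = -34 + 0 \cdot 2 \left(-5\right) \left(5 - 5\right) = -34 + 0 \cdot 2 \left(-5\right) 0 = -34 + 0 \cdot 0 = -34 + 0 = -34$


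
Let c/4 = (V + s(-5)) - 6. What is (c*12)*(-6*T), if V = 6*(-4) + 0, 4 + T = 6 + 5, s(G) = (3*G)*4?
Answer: 181440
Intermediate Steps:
s(G) = 12*G
T = 7 (T = -4 + (6 + 5) = -4 + 11 = 7)
V = -24 (V = -24 + 0 = -24)
c = -360 (c = 4*((-24 + 12*(-5)) - 6) = 4*((-24 - 60) - 6) = 4*(-84 - 6) = 4*(-90) = -360)
(c*12)*(-6*T) = (-360*12)*(-6*7) = -4320*(-42) = 181440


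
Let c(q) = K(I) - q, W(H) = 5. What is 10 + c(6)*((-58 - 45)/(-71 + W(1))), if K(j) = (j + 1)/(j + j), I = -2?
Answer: 271/264 ≈ 1.0265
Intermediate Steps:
K(j) = (1 + j)/(2*j) (K(j) = (1 + j)/((2*j)) = (1 + j)*(1/(2*j)) = (1 + j)/(2*j))
c(q) = 1/4 - q (c(q) = (1/2)*(1 - 2)/(-2) - q = (1/2)*(-1/2)*(-1) - q = 1/4 - q)
10 + c(6)*((-58 - 45)/(-71 + W(1))) = 10 + (1/4 - 1*6)*((-58 - 45)/(-71 + 5)) = 10 + (1/4 - 6)*(-103/(-66)) = 10 - (-2369)*(-1)/(4*66) = 10 - 23/4*103/66 = 10 - 2369/264 = 271/264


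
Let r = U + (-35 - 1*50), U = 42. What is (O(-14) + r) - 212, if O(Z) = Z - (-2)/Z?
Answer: -1884/7 ≈ -269.14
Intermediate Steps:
O(Z) = Z + 2/Z
r = -43 (r = 42 + (-35 - 1*50) = 42 + (-35 - 50) = 42 - 85 = -43)
(O(-14) + r) - 212 = ((-14 + 2/(-14)) - 43) - 212 = ((-14 + 2*(-1/14)) - 43) - 212 = ((-14 - ⅐) - 43) - 212 = (-99/7 - 43) - 212 = -400/7 - 212 = -1884/7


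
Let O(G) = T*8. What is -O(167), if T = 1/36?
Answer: -2/9 ≈ -0.22222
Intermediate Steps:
T = 1/36 ≈ 0.027778
O(G) = 2/9 (O(G) = (1/36)*8 = 2/9)
-O(167) = -1*2/9 = -2/9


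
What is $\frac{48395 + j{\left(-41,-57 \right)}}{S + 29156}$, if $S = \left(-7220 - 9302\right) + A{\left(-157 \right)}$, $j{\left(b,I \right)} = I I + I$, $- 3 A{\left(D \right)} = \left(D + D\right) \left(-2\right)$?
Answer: $\frac{154761}{37274} \approx 4.152$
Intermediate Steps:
$A{\left(D \right)} = \frac{4 D}{3}$ ($A{\left(D \right)} = - \frac{\left(D + D\right) \left(-2\right)}{3} = - \frac{2 D \left(-2\right)}{3} = - \frac{\left(-4\right) D}{3} = \frac{4 D}{3}$)
$j{\left(b,I \right)} = I + I^{2}$ ($j{\left(b,I \right)} = I^{2} + I = I + I^{2}$)
$S = - \frac{50194}{3}$ ($S = \left(-7220 - 9302\right) + \frac{4}{3} \left(-157\right) = \left(-7220 - 9302\right) - \frac{628}{3} = -16522 - \frac{628}{3} = - \frac{50194}{3} \approx -16731.0$)
$\frac{48395 + j{\left(-41,-57 \right)}}{S + 29156} = \frac{48395 - 57 \left(1 - 57\right)}{- \frac{50194}{3} + 29156} = \frac{48395 - -3192}{\frac{37274}{3}} = \left(48395 + 3192\right) \frac{3}{37274} = 51587 \cdot \frac{3}{37274} = \frac{154761}{37274}$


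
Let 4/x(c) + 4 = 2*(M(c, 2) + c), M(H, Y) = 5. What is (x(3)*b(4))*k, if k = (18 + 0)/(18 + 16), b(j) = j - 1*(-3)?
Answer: 21/17 ≈ 1.2353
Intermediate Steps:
b(j) = 3 + j (b(j) = j + 3 = 3 + j)
k = 9/17 (k = 18/34 = 18*(1/34) = 9/17 ≈ 0.52941)
x(c) = 4/(6 + 2*c) (x(c) = 4/(-4 + 2*(5 + c)) = 4/(-4 + (10 + 2*c)) = 4/(6 + 2*c))
(x(3)*b(4))*k = ((2/(3 + 3))*(3 + 4))*(9/17) = ((2/6)*7)*(9/17) = ((2*(⅙))*7)*(9/17) = ((⅓)*7)*(9/17) = (7/3)*(9/17) = 21/17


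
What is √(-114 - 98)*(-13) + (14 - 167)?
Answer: -153 - 26*I*√53 ≈ -153.0 - 189.28*I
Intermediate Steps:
√(-114 - 98)*(-13) + (14 - 167) = √(-212)*(-13) - 153 = (2*I*√53)*(-13) - 153 = -26*I*√53 - 153 = -153 - 26*I*√53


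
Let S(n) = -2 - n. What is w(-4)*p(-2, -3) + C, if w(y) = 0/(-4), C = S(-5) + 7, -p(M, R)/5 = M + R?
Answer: 10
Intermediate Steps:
p(M, R) = -5*M - 5*R (p(M, R) = -5*(M + R) = -5*M - 5*R)
C = 10 (C = (-2 - 1*(-5)) + 7 = (-2 + 5) + 7 = 3 + 7 = 10)
w(y) = 0 (w(y) = 0*(-1/4) = 0)
w(-4)*p(-2, -3) + C = 0*(-5*(-2) - 5*(-3)) + 10 = 0*(10 + 15) + 10 = 0*25 + 10 = 0 + 10 = 10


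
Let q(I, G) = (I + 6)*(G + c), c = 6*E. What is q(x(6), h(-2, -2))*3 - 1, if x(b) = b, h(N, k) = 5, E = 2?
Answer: 611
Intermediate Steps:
c = 12 (c = 6*2 = 12)
q(I, G) = (6 + I)*(12 + G) (q(I, G) = (I + 6)*(G + 12) = (6 + I)*(12 + G))
q(x(6), h(-2, -2))*3 - 1 = (72 + 6*5 + 12*6 + 5*6)*3 - 1 = (72 + 30 + 72 + 30)*3 - 1 = 204*3 - 1 = 612 - 1 = 611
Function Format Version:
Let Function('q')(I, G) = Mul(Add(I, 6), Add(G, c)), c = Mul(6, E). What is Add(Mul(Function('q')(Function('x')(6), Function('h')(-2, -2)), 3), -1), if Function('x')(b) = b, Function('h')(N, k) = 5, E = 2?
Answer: 611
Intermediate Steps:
c = 12 (c = Mul(6, 2) = 12)
Function('q')(I, G) = Mul(Add(6, I), Add(12, G)) (Function('q')(I, G) = Mul(Add(I, 6), Add(G, 12)) = Mul(Add(6, I), Add(12, G)))
Add(Mul(Function('q')(Function('x')(6), Function('h')(-2, -2)), 3), -1) = Add(Mul(Add(72, Mul(6, 5), Mul(12, 6), Mul(5, 6)), 3), -1) = Add(Mul(Add(72, 30, 72, 30), 3), -1) = Add(Mul(204, 3), -1) = Add(612, -1) = 611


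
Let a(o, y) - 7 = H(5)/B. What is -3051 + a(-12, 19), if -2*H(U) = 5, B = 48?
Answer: -292229/96 ≈ -3044.1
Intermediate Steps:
H(U) = -5/2 (H(U) = -½*5 = -5/2)
a(o, y) = 667/96 (a(o, y) = 7 - 5/2/48 = 7 - 5/2*1/48 = 7 - 5/96 = 667/96)
-3051 + a(-12, 19) = -3051 + 667/96 = -292229/96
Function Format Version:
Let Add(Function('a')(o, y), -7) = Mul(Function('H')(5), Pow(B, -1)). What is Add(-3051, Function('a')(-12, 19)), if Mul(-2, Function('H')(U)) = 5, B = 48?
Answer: Rational(-292229, 96) ≈ -3044.1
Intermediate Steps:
Function('H')(U) = Rational(-5, 2) (Function('H')(U) = Mul(Rational(-1, 2), 5) = Rational(-5, 2))
Function('a')(o, y) = Rational(667, 96) (Function('a')(o, y) = Add(7, Mul(Rational(-5, 2), Pow(48, -1))) = Add(7, Mul(Rational(-5, 2), Rational(1, 48))) = Add(7, Rational(-5, 96)) = Rational(667, 96))
Add(-3051, Function('a')(-12, 19)) = Add(-3051, Rational(667, 96)) = Rational(-292229, 96)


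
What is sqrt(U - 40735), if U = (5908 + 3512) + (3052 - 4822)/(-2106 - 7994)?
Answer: I*sqrt(31944252730)/1010 ≈ 176.96*I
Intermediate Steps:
U = 9514377/1010 (U = 9420 - 1770/(-10100) = 9420 - 1770*(-1/10100) = 9420 + 177/1010 = 9514377/1010 ≈ 9420.2)
sqrt(U - 40735) = sqrt(9514377/1010 - 40735) = sqrt(-31627973/1010) = I*sqrt(31944252730)/1010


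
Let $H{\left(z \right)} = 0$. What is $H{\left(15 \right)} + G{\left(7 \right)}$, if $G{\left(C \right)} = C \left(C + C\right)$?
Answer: $98$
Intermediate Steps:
$G{\left(C \right)} = 2 C^{2}$ ($G{\left(C \right)} = C 2 C = 2 C^{2}$)
$H{\left(15 \right)} + G{\left(7 \right)} = 0 + 2 \cdot 7^{2} = 0 + 2 \cdot 49 = 0 + 98 = 98$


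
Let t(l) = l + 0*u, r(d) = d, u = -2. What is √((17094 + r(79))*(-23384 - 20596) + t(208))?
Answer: 2*I*√188817083 ≈ 27482.0*I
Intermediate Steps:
t(l) = l (t(l) = l + 0*(-2) = l + 0 = l)
√((17094 + r(79))*(-23384 - 20596) + t(208)) = √((17094 + 79)*(-23384 - 20596) + 208) = √(17173*(-43980) + 208) = √(-755268540 + 208) = √(-755268332) = 2*I*√188817083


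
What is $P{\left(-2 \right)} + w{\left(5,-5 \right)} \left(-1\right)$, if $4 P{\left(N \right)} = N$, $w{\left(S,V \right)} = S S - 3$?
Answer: $- \frac{45}{2} \approx -22.5$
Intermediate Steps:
$w{\left(S,V \right)} = -3 + S^{2}$ ($w{\left(S,V \right)} = S^{2} - 3 = -3 + S^{2}$)
$P{\left(N \right)} = \frac{N}{4}$
$P{\left(-2 \right)} + w{\left(5,-5 \right)} \left(-1\right) = \frac{1}{4} \left(-2\right) + \left(-3 + 5^{2}\right) \left(-1\right) = - \frac{1}{2} + \left(-3 + 25\right) \left(-1\right) = - \frac{1}{2} + 22 \left(-1\right) = - \frac{1}{2} - 22 = - \frac{45}{2}$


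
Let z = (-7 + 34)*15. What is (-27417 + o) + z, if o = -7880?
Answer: -34892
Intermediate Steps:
z = 405 (z = 27*15 = 405)
(-27417 + o) + z = (-27417 - 7880) + 405 = -35297 + 405 = -34892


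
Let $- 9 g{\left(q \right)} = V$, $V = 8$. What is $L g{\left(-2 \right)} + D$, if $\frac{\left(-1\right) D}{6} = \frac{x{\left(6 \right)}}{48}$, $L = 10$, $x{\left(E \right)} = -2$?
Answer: $- \frac{311}{36} \approx -8.6389$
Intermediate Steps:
$D = \frac{1}{4}$ ($D = - 6 \left(- \frac{2}{48}\right) = - 6 \left(\left(-2\right) \frac{1}{48}\right) = \left(-6\right) \left(- \frac{1}{24}\right) = \frac{1}{4} \approx 0.25$)
$g{\left(q \right)} = - \frac{8}{9}$ ($g{\left(q \right)} = \left(- \frac{1}{9}\right) 8 = - \frac{8}{9}$)
$L g{\left(-2 \right)} + D = 10 \left(- \frac{8}{9}\right) + \frac{1}{4} = - \frac{80}{9} + \frac{1}{4} = - \frac{311}{36}$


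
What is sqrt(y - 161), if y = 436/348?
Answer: I*sqrt(1209126)/87 ≈ 12.639*I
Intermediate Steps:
y = 109/87 (y = 436*(1/348) = 109/87 ≈ 1.2529)
sqrt(y - 161) = sqrt(109/87 - 161) = sqrt(-13898/87) = I*sqrt(1209126)/87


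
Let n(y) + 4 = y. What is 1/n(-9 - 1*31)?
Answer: -1/44 ≈ -0.022727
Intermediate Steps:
n(y) = -4 + y
1/n(-9 - 1*31) = 1/(-4 + (-9 - 1*31)) = 1/(-4 + (-9 - 31)) = 1/(-4 - 40) = 1/(-44) = -1/44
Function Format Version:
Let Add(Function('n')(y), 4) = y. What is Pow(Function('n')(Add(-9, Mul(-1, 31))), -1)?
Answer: Rational(-1, 44) ≈ -0.022727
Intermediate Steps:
Function('n')(y) = Add(-4, y)
Pow(Function('n')(Add(-9, Mul(-1, 31))), -1) = Pow(Add(-4, Add(-9, Mul(-1, 31))), -1) = Pow(Add(-4, Add(-9, -31)), -1) = Pow(Add(-4, -40), -1) = Pow(-44, -1) = Rational(-1, 44)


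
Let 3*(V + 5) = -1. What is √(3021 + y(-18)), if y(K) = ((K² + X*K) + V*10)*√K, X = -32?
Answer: √(3021 + 2540*I*√2) ≈ 62.107 + 28.919*I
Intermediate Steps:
V = -16/3 (V = -5 + (⅓)*(-1) = -5 - ⅓ = -16/3 ≈ -5.3333)
y(K) = √K*(-160/3 + K² - 32*K) (y(K) = ((K² - 32*K) - 16/3*10)*√K = ((K² - 32*K) - 160/3)*√K = (-160/3 + K² - 32*K)*√K = √K*(-160/3 + K² - 32*K))
√(3021 + y(-18)) = √(3021 + √(-18)*(-160/3 + (-18)² - 32*(-18))) = √(3021 + (3*I*√2)*(-160/3 + 324 + 576)) = √(3021 + (3*I*√2)*(2540/3)) = √(3021 + 2540*I*√2)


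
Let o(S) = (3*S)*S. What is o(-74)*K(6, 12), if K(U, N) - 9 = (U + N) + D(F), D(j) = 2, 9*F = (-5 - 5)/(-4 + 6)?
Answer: 476412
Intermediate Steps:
F = -5/9 (F = ((-5 - 5)/(-4 + 6))/9 = (-10/2)/9 = (-10*½)/9 = (⅑)*(-5) = -5/9 ≈ -0.55556)
o(S) = 3*S²
K(U, N) = 11 + N + U (K(U, N) = 9 + ((U + N) + 2) = 9 + ((N + U) + 2) = 9 + (2 + N + U) = 11 + N + U)
o(-74)*K(6, 12) = (3*(-74)²)*(11 + 12 + 6) = (3*5476)*29 = 16428*29 = 476412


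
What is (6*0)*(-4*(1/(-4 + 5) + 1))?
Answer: 0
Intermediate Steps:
(6*0)*(-4*(1/(-4 + 5) + 1)) = 0*(-4*(1/1 + 1)) = 0*(-4*(1 + 1)) = 0*(-4*2) = 0*(-8) = 0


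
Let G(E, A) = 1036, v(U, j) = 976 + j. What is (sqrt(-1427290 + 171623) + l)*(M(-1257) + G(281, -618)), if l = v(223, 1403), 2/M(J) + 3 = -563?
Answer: 697491873/283 + 293187*I*sqrt(1255667)/283 ≈ 2.4646e+6 + 1.1609e+6*I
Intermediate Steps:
M(J) = -1/283 (M(J) = 2/(-3 - 563) = 2/(-566) = 2*(-1/566) = -1/283)
l = 2379 (l = 976 + 1403 = 2379)
(sqrt(-1427290 + 171623) + l)*(M(-1257) + G(281, -618)) = (sqrt(-1427290 + 171623) + 2379)*(-1/283 + 1036) = (sqrt(-1255667) + 2379)*(293187/283) = (I*sqrt(1255667) + 2379)*(293187/283) = (2379 + I*sqrt(1255667))*(293187/283) = 697491873/283 + 293187*I*sqrt(1255667)/283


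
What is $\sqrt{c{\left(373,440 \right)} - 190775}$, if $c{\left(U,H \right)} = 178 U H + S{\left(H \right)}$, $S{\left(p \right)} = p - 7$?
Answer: $\sqrt{29023018} \approx 5387.3$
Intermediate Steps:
$S{\left(p \right)} = -7 + p$
$c{\left(U,H \right)} = -7 + H + 178 H U$ ($c{\left(U,H \right)} = 178 U H + \left(-7 + H\right) = 178 H U + \left(-7 + H\right) = -7 + H + 178 H U$)
$\sqrt{c{\left(373,440 \right)} - 190775} = \sqrt{\left(-7 + 440 + 178 \cdot 440 \cdot 373\right) - 190775} = \sqrt{\left(-7 + 440 + 29213360\right) - 190775} = \sqrt{29213793 - 190775} = \sqrt{29023018}$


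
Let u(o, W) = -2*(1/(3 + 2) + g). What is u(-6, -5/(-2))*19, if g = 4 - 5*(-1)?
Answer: -1748/5 ≈ -349.60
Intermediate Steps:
g = 9 (g = 4 + 5 = 9)
u(o, W) = -92/5 (u(o, W) = -2*(1/(3 + 2) + 9) = -2*(1/5 + 9) = -2*(⅕ + 9) = -2*46/5 = -92/5)
u(-6, -5/(-2))*19 = -92/5*19 = -1748/5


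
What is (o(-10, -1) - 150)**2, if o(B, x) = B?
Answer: 25600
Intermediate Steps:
(o(-10, -1) - 150)**2 = (-10 - 150)**2 = (-160)**2 = 25600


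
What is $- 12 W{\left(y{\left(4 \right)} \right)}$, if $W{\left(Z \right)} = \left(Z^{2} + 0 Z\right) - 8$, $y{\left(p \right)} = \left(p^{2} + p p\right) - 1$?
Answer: $-11436$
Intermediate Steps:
$y{\left(p \right)} = -1 + 2 p^{2}$ ($y{\left(p \right)} = \left(p^{2} + p^{2}\right) - 1 = 2 p^{2} - 1 = -1 + 2 p^{2}$)
$W{\left(Z \right)} = -8 + Z^{2}$ ($W{\left(Z \right)} = \left(Z^{2} + 0\right) - 8 = Z^{2} - 8 = -8 + Z^{2}$)
$- 12 W{\left(y{\left(4 \right)} \right)} = - 12 \left(-8 + \left(-1 + 2 \cdot 4^{2}\right)^{2}\right) = - 12 \left(-8 + \left(-1 + 2 \cdot 16\right)^{2}\right) = - 12 \left(-8 + \left(-1 + 32\right)^{2}\right) = - 12 \left(-8 + 31^{2}\right) = - 12 \left(-8 + 961\right) = \left(-12\right) 953 = -11436$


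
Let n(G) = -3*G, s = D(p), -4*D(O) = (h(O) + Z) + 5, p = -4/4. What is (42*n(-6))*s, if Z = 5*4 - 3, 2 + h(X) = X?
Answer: -3591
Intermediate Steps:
h(X) = -2 + X
Z = 17 (Z = 20 - 3 = 17)
p = -1 (p = -4*¼ = -1)
D(O) = -5 - O/4 (D(O) = -(((-2 + O) + 17) + 5)/4 = -((15 + O) + 5)/4 = -(20 + O)/4 = -5 - O/4)
s = -19/4 (s = -5 - ¼*(-1) = -5 + ¼ = -19/4 ≈ -4.7500)
(42*n(-6))*s = (42*(-3*(-6)))*(-19/4) = (42*18)*(-19/4) = 756*(-19/4) = -3591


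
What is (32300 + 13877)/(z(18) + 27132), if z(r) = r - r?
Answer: 46177/27132 ≈ 1.7019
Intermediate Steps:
z(r) = 0
(32300 + 13877)/(z(18) + 27132) = (32300 + 13877)/(0 + 27132) = 46177/27132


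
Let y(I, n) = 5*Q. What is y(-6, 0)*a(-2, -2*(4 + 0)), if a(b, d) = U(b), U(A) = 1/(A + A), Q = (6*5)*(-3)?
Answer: 225/2 ≈ 112.50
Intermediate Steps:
Q = -90 (Q = 30*(-3) = -90)
U(A) = 1/(2*A)
a(b, d) = 1/(2*b)
y(I, n) = -450 (y(I, n) = 5*(-90) = -450)
y(-6, 0)*a(-2, -2*(4 + 0)) = -225/(-2) = -225*(-1)/2 = -450*(-¼) = 225/2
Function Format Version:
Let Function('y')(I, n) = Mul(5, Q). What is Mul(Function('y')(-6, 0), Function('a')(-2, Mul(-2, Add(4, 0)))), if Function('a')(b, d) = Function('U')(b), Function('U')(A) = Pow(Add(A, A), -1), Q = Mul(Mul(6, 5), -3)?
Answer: Rational(225, 2) ≈ 112.50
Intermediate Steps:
Q = -90 (Q = Mul(30, -3) = -90)
Function('U')(A) = Mul(Rational(1, 2), Pow(A, -1)) (Function('U')(A) = Pow(Mul(2, A), -1) = Mul(Rational(1, 2), Pow(A, -1)))
Function('a')(b, d) = Mul(Rational(1, 2), Pow(b, -1))
Function('y')(I, n) = -450 (Function('y')(I, n) = Mul(5, -90) = -450)
Mul(Function('y')(-6, 0), Function('a')(-2, Mul(-2, Add(4, 0)))) = Mul(-450, Mul(Rational(1, 2), Pow(-2, -1))) = Mul(-450, Mul(Rational(1, 2), Rational(-1, 2))) = Mul(-450, Rational(-1, 4)) = Rational(225, 2)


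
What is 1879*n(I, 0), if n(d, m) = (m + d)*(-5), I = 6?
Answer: -56370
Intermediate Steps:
n(d, m) = -5*d - 5*m (n(d, m) = (d + m)*(-5) = -5*d - 5*m)
1879*n(I, 0) = 1879*(-5*6 - 5*0) = 1879*(-30 + 0) = 1879*(-30) = -56370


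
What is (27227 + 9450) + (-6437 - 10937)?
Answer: 19303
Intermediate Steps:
(27227 + 9450) + (-6437 - 10937) = 36677 - 17374 = 19303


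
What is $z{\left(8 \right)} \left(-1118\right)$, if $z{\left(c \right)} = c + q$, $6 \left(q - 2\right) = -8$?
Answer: $- \frac{29068}{3} \approx -9689.3$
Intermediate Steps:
$q = \frac{2}{3}$ ($q = 2 + \frac{1}{6} \left(-8\right) = 2 - \frac{4}{3} = \frac{2}{3} \approx 0.66667$)
$z{\left(c \right)} = \frac{2}{3} + c$ ($z{\left(c \right)} = c + \frac{2}{3} = \frac{2}{3} + c$)
$z{\left(8 \right)} \left(-1118\right) = \left(\frac{2}{3} + 8\right) \left(-1118\right) = \frac{26}{3} \left(-1118\right) = - \frac{29068}{3}$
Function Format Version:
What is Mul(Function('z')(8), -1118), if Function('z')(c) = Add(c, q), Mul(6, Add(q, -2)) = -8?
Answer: Rational(-29068, 3) ≈ -9689.3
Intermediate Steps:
q = Rational(2, 3) (q = Add(2, Mul(Rational(1, 6), -8)) = Add(2, Rational(-4, 3)) = Rational(2, 3) ≈ 0.66667)
Function('z')(c) = Add(Rational(2, 3), c) (Function('z')(c) = Add(c, Rational(2, 3)) = Add(Rational(2, 3), c))
Mul(Function('z')(8), -1118) = Mul(Add(Rational(2, 3), 8), -1118) = Mul(Rational(26, 3), -1118) = Rational(-29068, 3)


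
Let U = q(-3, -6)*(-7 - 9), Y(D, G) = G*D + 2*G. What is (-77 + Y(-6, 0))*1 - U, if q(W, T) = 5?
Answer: 3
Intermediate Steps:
Y(D, G) = 2*G + D*G (Y(D, G) = D*G + 2*G = 2*G + D*G)
U = -80 (U = 5*(-7 - 9) = 5*(-16) = -80)
(-77 + Y(-6, 0))*1 - U = (-77 + 0*(2 - 6))*1 - 1*(-80) = (-77 + 0*(-4))*1 + 80 = (-77 + 0)*1 + 80 = -77*1 + 80 = -77 + 80 = 3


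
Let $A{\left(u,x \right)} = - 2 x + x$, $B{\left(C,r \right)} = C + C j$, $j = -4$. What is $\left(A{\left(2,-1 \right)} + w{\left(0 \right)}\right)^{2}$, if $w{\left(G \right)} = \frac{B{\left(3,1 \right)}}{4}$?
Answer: $\frac{25}{16} \approx 1.5625$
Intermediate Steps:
$B{\left(C,r \right)} = - 3 C$ ($B{\left(C,r \right)} = C + C \left(-4\right) = C - 4 C = - 3 C$)
$w{\left(G \right)} = - \frac{9}{4}$ ($w{\left(G \right)} = \frac{\left(-3\right) 3}{4} = \left(-9\right) \frac{1}{4} = - \frac{9}{4}$)
$A{\left(u,x \right)} = - x$
$\left(A{\left(2,-1 \right)} + w{\left(0 \right)}\right)^{2} = \left(\left(-1\right) \left(-1\right) - \frac{9}{4}\right)^{2} = \left(1 - \frac{9}{4}\right)^{2} = \left(- \frac{5}{4}\right)^{2} = \frac{25}{16}$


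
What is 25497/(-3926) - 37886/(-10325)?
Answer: -114516089/40535950 ≈ -2.8251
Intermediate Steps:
25497/(-3926) - 37886/(-10325) = 25497*(-1/3926) - 37886*(-1/10325) = -25497/3926 + 37886/10325 = -114516089/40535950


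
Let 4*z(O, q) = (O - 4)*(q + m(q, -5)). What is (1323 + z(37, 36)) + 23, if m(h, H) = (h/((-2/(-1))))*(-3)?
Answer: 2395/2 ≈ 1197.5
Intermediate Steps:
m(h, H) = -3*h/2 (m(h, H) = (h/((-2*(-1))))*(-3) = (h/2)*(-3) = -3*h/2)
z(O, q) = -q*(-4 + O)/8 (z(O, q) = ((O - 4)*(q - 3*q/2))/4 = ((-4 + O)*(-q/2))/4 = (-q*(-4 + O)/2)/4 = -q*(-4 + O)/8)
(1323 + z(37, 36)) + 23 = (1323 + (⅛)*36*(4 - 1*37)) + 23 = (1323 + (⅛)*36*(4 - 37)) + 23 = (1323 + (⅛)*36*(-33)) + 23 = (1323 - 297/2) + 23 = 2349/2 + 23 = 2395/2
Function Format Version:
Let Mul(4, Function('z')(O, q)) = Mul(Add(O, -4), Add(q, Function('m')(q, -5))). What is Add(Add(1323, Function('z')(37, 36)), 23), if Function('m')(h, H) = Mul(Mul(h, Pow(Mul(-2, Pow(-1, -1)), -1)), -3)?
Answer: Rational(2395, 2) ≈ 1197.5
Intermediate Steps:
Function('m')(h, H) = Mul(Rational(-3, 2), h) (Function('m')(h, H) = Mul(Mul(h, Pow(Mul(-2, -1), -1)), -3) = Mul(Mul(h, Pow(2, -1)), -3) = Mul(Mul(h, Rational(1, 2)), -3) = Mul(Mul(Rational(1, 2), h), -3) = Mul(Rational(-3, 2), h))
Function('z')(O, q) = Mul(Rational(-1, 8), q, Add(-4, O)) (Function('z')(O, q) = Mul(Rational(1, 4), Mul(Add(O, -4), Add(q, Mul(Rational(-3, 2), q)))) = Mul(Rational(1, 4), Mul(Add(-4, O), Mul(Rational(-1, 2), q))) = Mul(Rational(1, 4), Mul(Rational(-1, 2), q, Add(-4, O))) = Mul(Rational(-1, 8), q, Add(-4, O)))
Add(Add(1323, Function('z')(37, 36)), 23) = Add(Add(1323, Mul(Rational(1, 8), 36, Add(4, Mul(-1, 37)))), 23) = Add(Add(1323, Mul(Rational(1, 8), 36, Add(4, -37))), 23) = Add(Add(1323, Mul(Rational(1, 8), 36, -33)), 23) = Add(Add(1323, Rational(-297, 2)), 23) = Add(Rational(2349, 2), 23) = Rational(2395, 2)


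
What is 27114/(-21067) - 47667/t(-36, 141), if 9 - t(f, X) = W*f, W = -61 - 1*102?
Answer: 281779921/41143851 ≈ 6.8486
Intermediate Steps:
W = -163 (W = -61 - 102 = -163)
t(f, X) = 9 + 163*f (t(f, X) = 9 - (-163)*f = 9 + 163*f)
27114/(-21067) - 47667/t(-36, 141) = 27114/(-21067) - 47667/(9 + 163*(-36)) = 27114*(-1/21067) - 47667/(9 - 5868) = -27114/21067 - 47667/(-5859) = -27114/21067 - 47667*(-1/5859) = -27114/21067 + 15889/1953 = 281779921/41143851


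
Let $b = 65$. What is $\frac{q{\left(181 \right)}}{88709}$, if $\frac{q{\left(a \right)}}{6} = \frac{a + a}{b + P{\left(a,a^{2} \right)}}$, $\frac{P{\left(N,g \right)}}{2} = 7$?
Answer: $\frac{2172}{7008011} \approx 0.00030993$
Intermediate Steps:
$P{\left(N,g \right)} = 14$ ($P{\left(N,g \right)} = 2 \cdot 7 = 14$)
$q{\left(a \right)} = \frac{12 a}{79}$ ($q{\left(a \right)} = 6 \frac{a + a}{65 + 14} = 6 \frac{2 a}{79} = \frac{12 a}{79}$)
$\frac{q{\left(181 \right)}}{88709} = \frac{\frac{12}{79} \cdot 181}{88709} = \frac{2172}{79} \cdot \frac{1}{88709} = \frac{2172}{7008011}$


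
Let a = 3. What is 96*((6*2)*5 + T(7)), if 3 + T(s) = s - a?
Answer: 5856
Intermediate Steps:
T(s) = -6 + s (T(s) = -3 + (s - 1*3) = -3 + (s - 3) = -3 + (-3 + s) = -6 + s)
96*((6*2)*5 + T(7)) = 96*((6*2)*5 + (-6 + 7)) = 96*(12*5 + 1) = 96*(60 + 1) = 96*61 = 5856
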